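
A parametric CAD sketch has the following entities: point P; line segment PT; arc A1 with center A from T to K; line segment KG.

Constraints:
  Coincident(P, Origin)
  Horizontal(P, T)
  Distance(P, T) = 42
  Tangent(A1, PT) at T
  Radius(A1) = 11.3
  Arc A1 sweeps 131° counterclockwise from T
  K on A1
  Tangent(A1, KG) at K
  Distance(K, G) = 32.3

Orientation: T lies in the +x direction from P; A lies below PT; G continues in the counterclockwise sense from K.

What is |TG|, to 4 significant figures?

44.91

On A1, T sits at bearing 90° from A; a 131° counterclockwise sweep puts K at bearing 221°, so K = A + 11.3·(cos 221°, sin 221°) = (33.47, -18.71). The tangent condition forces AK to be normal to KG, so KG runs along (−sin 221°, cos 221°); with |KG| = 32.3, G = (54.66, -43.09). Then |TG| = |G − T| = 44.91.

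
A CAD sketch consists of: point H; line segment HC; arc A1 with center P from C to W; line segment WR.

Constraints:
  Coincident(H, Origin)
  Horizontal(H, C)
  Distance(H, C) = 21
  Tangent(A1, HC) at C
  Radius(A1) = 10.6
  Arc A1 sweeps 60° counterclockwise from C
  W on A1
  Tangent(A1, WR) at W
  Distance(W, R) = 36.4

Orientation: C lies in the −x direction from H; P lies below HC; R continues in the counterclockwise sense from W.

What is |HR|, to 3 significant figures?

60.8

On A1, C sits at bearing 90° from P; a 60° counterclockwise sweep puts W at bearing 150°, so W = P + 10.6·(cos 150°, sin 150°) = (-30.2, -5.30). A1 meets WR tangentially, so PW is at right angles to WR, so WR runs along (−sin 150°, cos 150°); with |WR| = 36.4, R = (-48.4, -36.8). Then |HR| = |R − H| = 60.8.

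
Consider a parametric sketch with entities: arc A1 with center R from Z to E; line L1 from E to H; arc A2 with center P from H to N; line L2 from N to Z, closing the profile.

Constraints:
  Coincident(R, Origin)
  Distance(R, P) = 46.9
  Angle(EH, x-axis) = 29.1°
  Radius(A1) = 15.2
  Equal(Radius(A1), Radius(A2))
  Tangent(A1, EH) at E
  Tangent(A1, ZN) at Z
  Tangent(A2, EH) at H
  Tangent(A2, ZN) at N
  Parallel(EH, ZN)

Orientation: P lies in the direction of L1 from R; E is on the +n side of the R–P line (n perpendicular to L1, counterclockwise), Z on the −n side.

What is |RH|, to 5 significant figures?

49.302

The slot axis is L1's direction at 29.1°, so u = (cos 29.1°, sin 29.1°) = (0.87377, 0.48634) and n = (−sin 29.1°, cos 29.1°) = (-0.48634, 0.87377). R is at the origin and P lies 46.9 along u from R, so P = 46.9·u = (40.980, 22.809). Tangency of A1 to both parallel lines with radius 15.2 puts E and Z at R ± 15.2·n: E = (-7.3923, 13.281), Z = (7.3923, -13.281). Equal radii place H and N the same way about P: H = P + 15.2·n = (33.588, 36.090), N = P − 15.2·n = (48.372, 9.5278). Then |RH| = |H − R| = 49.302.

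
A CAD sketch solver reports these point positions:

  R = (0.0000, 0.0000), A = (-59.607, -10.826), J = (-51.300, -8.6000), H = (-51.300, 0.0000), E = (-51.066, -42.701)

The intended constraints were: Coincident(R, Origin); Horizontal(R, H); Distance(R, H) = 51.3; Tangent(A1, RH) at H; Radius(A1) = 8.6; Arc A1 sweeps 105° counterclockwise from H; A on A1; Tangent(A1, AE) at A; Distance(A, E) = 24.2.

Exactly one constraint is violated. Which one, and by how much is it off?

Distance(A, E) = 24.2 — off by 8.80.

R = (0.00, 0.00) ✓; R.y = 0.00, H.y = 0.00 ✓; |RH| = 51.30 ✓; ∠(JH, HR) = 90.00° ✓; |JH| = 8.600 ✓; bearing(J→A) − bearing(J→H) = 105.0° ✓; |JA| = 8.600 ✓; ∠(JA, AE) = 90.00° ✓; |AE| = 33.00 ✗.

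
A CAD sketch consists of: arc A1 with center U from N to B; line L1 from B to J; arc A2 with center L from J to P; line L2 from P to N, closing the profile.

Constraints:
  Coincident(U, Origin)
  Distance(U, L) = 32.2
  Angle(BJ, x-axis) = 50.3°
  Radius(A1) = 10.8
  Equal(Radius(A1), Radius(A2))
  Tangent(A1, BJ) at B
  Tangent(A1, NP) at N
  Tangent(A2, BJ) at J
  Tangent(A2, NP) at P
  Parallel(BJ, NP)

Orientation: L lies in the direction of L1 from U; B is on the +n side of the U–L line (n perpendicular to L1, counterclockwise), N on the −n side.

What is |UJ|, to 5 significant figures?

33.963

The slot axis is L1's direction at 50.3°, so u = (cos 50.3°, sin 50.3°) = (0.63877, 0.76940) and n = (−sin 50.3°, cos 50.3°) = (-0.76940, 0.63877). U is at the origin and L lies 32.2 along u from U, so L = 32.2·u = (20.568, 24.775). Tangency of A1 to both parallel lines with radius 10.8 puts B and N at U ± 10.8·n: B = (-8.3095, 6.8987), N = (8.3095, -6.8987). Equal radii place J and P the same way about L: J = L + 10.8·n = (12.259, 31.673), P = L − 10.8·n = (28.878, 17.876). Then |UJ| = |J − U| = 33.963.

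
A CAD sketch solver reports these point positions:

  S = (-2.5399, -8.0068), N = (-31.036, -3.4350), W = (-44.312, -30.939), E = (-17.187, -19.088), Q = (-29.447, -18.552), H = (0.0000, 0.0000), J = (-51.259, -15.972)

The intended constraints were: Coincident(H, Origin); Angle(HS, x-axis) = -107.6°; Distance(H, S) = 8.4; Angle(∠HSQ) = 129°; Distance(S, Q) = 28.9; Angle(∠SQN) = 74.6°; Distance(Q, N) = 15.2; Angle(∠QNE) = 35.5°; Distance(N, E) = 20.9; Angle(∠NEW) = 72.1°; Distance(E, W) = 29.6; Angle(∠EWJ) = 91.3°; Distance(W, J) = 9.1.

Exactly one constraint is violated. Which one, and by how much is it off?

Distance(W, J) = 9.1 — off by 7.40.

H = (0.00, 0.00) ✓; HS at -107.6° ✓; |HS| = 8.400 ✓; ∠HSQ = 129.0° ✓; |SQ| = 28.90 ✓; ∠SQN = 74.60° ✓; |QN| = 15.20 ✓; ∠QNE = 35.50° ✓; |NE| = 20.90 ✓; ∠NEW = 72.10° ✓; |EW| = 29.60 ✓; ∠EWJ = 91.30° ✓; |WJ| = 16.50 ✗.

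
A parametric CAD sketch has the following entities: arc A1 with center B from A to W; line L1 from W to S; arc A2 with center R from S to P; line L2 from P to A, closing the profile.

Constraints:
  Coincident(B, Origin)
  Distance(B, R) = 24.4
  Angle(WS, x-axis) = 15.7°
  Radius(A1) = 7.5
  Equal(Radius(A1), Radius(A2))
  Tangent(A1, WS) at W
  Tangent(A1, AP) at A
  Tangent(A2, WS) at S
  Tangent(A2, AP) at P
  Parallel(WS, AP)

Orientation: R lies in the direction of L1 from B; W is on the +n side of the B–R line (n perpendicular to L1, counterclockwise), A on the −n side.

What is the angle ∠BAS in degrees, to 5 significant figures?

58.419°

The slot axis is L1's direction at 15.7°, so u = (cos 15.7°, sin 15.7°) = (0.96269, 0.27060) and n = (−sin 15.7°, cos 15.7°) = (-0.27060, 0.96269). B is at the origin and R lies 24.4 along u from B, so R = 24.4·u = (23.490, 6.6027). Tangency of A1 to both parallel lines with radius 7.5 puts W and A at B ± 7.5·n: W = (-2.0295, 7.2202), A = (2.0295, -7.2202). Equal radii place S and P the same way about R: S = R + 7.5·n = (21.460, 13.823), P = R − 7.5·n = (25.519, -0.61754). Then cos ∠BAS = AB·AS / (|AB||AS|), giving 58.419°.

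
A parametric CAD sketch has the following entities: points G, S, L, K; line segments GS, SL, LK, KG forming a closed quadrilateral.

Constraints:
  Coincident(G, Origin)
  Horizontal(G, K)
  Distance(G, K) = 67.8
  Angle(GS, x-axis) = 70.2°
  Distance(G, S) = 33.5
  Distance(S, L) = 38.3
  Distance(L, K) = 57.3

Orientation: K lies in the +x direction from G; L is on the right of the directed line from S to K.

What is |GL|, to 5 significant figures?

12.837

G is at the origin; G and K share the same y with |GK| = 67.8 and K in +x, so K = (67.8, 0). GS runs at 70.2° with |GS| = 33.5, so S = (11.348, 31.520). L is determined by |SL| = 38.3 and |LK| = 57.3 together: it lies at the intersection of circle(S, 38.3) and circle(K, 57.3). With |SK| = 64.656, the foot of the radical line on SK is 18.281 from S and the perpendicular offset is √(38.3² − 18.281²) = 33.656. Taking the right-of-SK solution: L = (10.902, -6.7779).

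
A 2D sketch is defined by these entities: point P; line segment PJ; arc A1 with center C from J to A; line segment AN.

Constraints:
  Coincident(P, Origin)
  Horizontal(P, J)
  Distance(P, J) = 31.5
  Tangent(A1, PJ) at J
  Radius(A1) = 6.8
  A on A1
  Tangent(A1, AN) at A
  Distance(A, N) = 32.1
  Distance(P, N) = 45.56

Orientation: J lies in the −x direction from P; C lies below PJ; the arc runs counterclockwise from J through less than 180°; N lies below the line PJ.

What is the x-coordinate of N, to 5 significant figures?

-23.979

P is at the origin; PJ is horizontal with |PJ| = 31.5 and J on the −x side, so J = (-31.500, 0.0000). Since A1 is tangent to PJ there, CJ ⟂ PJ, so C = J + (0, -6.8) = (-31.500, -6.8000). Since CA ⟂ AN (tangency), |CN| = √(6.8² + 32.1²) = 32.812 regardless of where A sits on A1. So N lies on both circle(P, 45.56) and circle(C, 32.812); the below-PJ intersection is N = (-23.979, -38.739). A is the foot of the tangent from N: A = (-37.652, -9.6964).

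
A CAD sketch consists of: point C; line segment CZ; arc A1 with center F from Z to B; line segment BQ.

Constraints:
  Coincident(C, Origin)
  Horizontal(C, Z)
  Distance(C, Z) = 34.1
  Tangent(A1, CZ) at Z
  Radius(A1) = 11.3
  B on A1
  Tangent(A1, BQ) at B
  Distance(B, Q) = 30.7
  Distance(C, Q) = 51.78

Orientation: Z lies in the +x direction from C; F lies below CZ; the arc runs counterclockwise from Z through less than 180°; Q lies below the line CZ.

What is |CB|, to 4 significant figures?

26.49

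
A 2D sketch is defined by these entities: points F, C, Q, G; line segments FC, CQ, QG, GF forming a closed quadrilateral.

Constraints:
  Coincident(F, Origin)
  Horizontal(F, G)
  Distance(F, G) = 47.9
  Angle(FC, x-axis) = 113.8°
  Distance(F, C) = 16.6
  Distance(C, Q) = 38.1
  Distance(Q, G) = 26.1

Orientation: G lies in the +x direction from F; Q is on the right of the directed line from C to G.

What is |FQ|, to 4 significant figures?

24.68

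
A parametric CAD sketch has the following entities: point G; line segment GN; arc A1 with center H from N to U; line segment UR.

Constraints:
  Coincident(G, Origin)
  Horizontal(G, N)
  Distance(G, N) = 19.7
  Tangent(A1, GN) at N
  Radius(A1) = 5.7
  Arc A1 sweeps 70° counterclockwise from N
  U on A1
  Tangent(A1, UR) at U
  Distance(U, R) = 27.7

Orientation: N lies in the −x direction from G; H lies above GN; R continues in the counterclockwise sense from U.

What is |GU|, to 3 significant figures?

14.8

G is at the origin; GN is horizontal with |GN| = 19.7 and N on the −x side, so N = (-19.7, 0.00). Tangency of A1 to GN means the radius HN is perpendicular to GN, so H = N + (0, 5.7) = (-19.7, 5.70). On A1, N sits at bearing -90° from H; a 70° counterclockwise sweep puts U at bearing -20°, so U = H + 5.7·(cos -20°, sin -20°) = (-14.3, 3.75). Then |GU| = |U − G| = 14.8.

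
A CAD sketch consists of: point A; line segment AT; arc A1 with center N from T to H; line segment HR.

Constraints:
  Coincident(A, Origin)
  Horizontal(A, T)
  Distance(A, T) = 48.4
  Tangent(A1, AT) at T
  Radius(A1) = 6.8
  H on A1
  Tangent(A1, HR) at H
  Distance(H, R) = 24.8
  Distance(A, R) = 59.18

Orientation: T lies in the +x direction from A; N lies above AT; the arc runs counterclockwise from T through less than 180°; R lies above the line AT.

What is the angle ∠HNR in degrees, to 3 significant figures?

74.7°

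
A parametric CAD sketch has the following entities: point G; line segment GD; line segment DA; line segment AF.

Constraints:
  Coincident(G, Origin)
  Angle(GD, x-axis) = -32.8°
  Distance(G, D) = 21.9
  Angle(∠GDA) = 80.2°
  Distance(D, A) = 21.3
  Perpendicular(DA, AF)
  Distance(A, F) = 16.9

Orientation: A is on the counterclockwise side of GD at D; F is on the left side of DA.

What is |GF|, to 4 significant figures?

18.19

∠GDA = 80.2°, so DA runs at -32.8° + (180° − 80.2°) = 67.00° from the x-axis; with |DA| = 21.3, A = D + 21.3·(cos 67.00°, sin 67.00°) = (26.73, 7.743). The perpendicularity gives AF at right angles to DA; with |AF| = 16.9 on the left of DA, F = A + 16.9·(-0.9205, 0.3907) = (11.17, 14.35). Then |GF| = |F − G| = 18.19.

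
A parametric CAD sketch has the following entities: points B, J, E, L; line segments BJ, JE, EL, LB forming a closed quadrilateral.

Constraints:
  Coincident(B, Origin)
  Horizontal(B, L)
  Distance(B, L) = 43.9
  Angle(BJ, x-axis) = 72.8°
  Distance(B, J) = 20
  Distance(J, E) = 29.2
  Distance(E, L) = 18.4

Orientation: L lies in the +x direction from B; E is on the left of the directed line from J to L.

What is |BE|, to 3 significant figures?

38.5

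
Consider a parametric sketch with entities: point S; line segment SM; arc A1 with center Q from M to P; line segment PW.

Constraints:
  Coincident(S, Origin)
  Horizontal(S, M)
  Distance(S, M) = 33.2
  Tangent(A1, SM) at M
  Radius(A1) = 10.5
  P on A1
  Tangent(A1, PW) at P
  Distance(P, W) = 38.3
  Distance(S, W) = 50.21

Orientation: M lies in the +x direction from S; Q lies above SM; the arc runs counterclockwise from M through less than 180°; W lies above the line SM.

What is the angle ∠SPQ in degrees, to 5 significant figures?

16.106°

Checks: |QP| = 10.50 ✓; ∠(QP, PW) = 90.00° ✓; |PW| = 38.30 ✓; |SW| = 50.21 ✓.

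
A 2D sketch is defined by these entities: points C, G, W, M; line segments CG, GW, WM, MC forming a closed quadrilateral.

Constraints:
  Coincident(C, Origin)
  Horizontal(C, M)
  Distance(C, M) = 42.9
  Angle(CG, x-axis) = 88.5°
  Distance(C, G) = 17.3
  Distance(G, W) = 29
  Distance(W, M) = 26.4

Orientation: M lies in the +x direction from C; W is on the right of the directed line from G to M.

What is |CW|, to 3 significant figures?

18.4

C is at the origin; C and M share the same y with |CM| = 42.9 and M in +x, so M = (42.9, 0). CG runs at 88.5° with |CG| = 17.3, so G = (0.453, 17.3). W is determined by |GW| = 29.0 and |WM| = 26.4 together: it lies at the intersection of circle(G, 29.0) and circle(M, 26.4). With |GM| = 45.8, the foot of the radical line on GM is 24.5 from G and the perpendicular offset is √(29.0² − 24.5²) = 15.5. Taking the right-of-GM solution: W = (17.3, -6.33).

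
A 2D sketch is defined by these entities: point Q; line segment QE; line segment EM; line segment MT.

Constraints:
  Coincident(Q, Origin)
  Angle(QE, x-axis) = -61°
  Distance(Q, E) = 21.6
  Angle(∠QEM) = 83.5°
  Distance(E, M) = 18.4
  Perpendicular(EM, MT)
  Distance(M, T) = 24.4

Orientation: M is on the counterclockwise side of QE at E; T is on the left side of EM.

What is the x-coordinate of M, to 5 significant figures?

25.452

Q is at the origin; QE runs at -61.0° with length 21.6, so E = 21.6·(cos -61.0°, sin -61.0°) = (10.472, -18.892). ∠QEM = 83.5°, so EM runs at -61.0° + (180° − 83.5°) = 35.500° from the x-axis; with |EM| = 18.4, M = E + 18.4·(cos 35.500°, sin 35.500°) = (25.452, -8.2069). So M.x = 25.452.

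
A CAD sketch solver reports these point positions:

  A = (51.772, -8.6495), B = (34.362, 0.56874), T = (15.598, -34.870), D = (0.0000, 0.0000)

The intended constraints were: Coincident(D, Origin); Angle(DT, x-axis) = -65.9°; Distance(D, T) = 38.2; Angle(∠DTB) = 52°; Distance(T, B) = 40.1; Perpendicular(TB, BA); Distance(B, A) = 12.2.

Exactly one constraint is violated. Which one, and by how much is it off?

Distance(B, A) = 12.2 — off by 7.50.

D = (0.00, 0.00) ✓; DT at -65.90° ✓; |DT| = 38.20 ✓; ∠DTB = 52.00° ✓; |TB| = 40.10 ✓; ∠(TB, BA) = 90.00° ✓; |BA| = 19.70 ✗.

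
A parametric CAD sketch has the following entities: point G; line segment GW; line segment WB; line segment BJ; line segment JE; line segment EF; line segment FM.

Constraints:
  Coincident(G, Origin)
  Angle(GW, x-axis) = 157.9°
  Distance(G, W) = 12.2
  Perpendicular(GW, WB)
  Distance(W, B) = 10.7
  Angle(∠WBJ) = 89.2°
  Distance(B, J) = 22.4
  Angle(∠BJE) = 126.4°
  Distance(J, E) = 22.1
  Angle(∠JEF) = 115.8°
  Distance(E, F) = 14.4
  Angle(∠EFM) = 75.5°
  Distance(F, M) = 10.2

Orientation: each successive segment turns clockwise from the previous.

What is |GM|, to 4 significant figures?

15.87

G is at the origin; GW runs at 157.9° with length 12.2, so W = (-11.30, 4.590). GW is perpendicular to WB, so WB runs at 67.90°; with |WB| = 10.7, B = (-7.278, 14.50). ∠WBJ = 89.2° gives BJ at -22.90° from the x-axis; with |BJ| = 22.4, J = (13.36, 5.787). ∠BJE = 126.4° gives JE at -76.50° from the x-axis; with |JE| = 22.1, E = (18.52, -15.70). ∠JEF = 115.8° gives EF at -140.7° from the x-axis; with |EF| = 14.4, F = (7.372, -24.82). ∠EFM = 75.5° gives FM at 114.8° from the x-axis; with |FM| = 10.2, M = (3.094, -15.56). Then |GM| = |M − G| = 15.87.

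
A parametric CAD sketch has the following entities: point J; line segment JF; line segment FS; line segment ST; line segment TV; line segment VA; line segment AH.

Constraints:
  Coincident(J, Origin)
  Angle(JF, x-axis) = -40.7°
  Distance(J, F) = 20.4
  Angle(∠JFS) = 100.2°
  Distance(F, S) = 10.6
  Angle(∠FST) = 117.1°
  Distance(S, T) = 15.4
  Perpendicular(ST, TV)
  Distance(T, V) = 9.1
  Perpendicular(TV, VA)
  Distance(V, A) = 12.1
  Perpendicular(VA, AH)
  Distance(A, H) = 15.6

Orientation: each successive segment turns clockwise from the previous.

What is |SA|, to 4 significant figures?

9.680

The perpendicularity gives TV at right angles to ST, so TV runs at 86.60°; with |TV| = 9.1, V = (-4.747, -12.44). TV ⟂ VA, so VA runs at -3.400°; with |VA| = 12.1, A = (7.332, -13.16). Then |SA| = |A − S| = 9.680.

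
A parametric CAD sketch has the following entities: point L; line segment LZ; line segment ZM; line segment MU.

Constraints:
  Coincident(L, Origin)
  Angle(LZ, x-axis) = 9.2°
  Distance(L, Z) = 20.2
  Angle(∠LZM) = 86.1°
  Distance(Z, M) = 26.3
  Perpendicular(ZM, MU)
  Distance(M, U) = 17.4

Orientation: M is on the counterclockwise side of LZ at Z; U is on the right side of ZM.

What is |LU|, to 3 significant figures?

45.1

L is at the origin; LZ runs at 9.2° with length 20.2, so Z = 20.2·(cos 9.2°, sin 9.2°) = (19.9, 3.23). ∠LZM = 86.1°, so ZM runs at 9.2° + (180° − 86.1°) = 103° from the x-axis; with |ZM| = 26.3, M = Z + 26.3·(cos 103°, sin 103°) = (14.0, 28.8). ZM is perpendicular to MU; with |MU| = 17.4 on the right of ZM, U = M + 17.4·(0.974, 0.227) = (30.9, 32.8). Then |LU| = |U − L| = 45.1.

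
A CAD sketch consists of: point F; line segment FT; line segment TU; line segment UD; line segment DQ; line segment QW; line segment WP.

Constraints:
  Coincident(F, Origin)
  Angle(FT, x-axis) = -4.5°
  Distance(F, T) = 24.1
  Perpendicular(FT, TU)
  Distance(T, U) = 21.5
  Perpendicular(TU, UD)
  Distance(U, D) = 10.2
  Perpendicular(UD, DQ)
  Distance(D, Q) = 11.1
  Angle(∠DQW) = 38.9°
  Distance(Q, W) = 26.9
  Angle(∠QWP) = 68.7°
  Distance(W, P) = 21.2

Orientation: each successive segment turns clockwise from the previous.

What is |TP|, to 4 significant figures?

40.09

F is at the origin; FT runs at -4.5° with length 24.1, so T = (24.03, -1.891). FT ⟂ TU, so TU runs at -94.50°; with |TU| = 21.5, U = (22.34, -23.32). TU is perpendicular to UD, so UD runs at 175.5°; with |UD| = 10.2, D = (12.17, -22.52). The perpendicularity gives DQ at right angles to UD, so DQ runs at 85.50°; with |DQ| = 11.1, Q = (13.04, -11.46). ∠DQW = 38.9° gives QW at -55.60° from the x-axis; with |QW| = 26.9, W = (28.24, -33.65). ∠QWP = 68.7° gives WP at -166.9° from the x-axis; with |WP| = 21.2, P = (7.590, -38.46). Then |TP| = |P − T| = 40.09.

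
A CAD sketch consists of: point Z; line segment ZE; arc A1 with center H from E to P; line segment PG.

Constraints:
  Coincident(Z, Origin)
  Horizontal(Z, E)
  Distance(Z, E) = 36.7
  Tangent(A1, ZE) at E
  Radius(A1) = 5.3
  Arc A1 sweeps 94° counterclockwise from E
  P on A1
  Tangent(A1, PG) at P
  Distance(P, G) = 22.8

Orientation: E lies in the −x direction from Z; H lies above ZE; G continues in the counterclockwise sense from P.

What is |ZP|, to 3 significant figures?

31.9

Z is at the origin; ZE is horizontal with |ZE| = 36.7 and E on the −x side, so E = (-36.7, 0.00). The tangent condition forces HE to be normal to ZE, so H = E + (0, 5.3) = (-36.7, 5.30). On A1, E sits at bearing -90° from H; a 94° counterclockwise sweep puts P at bearing 4°, so P = H + 5.3·(cos 4°, sin 4°) = (-31.4, 5.67). Then |ZP| = |P − Z| = 31.9.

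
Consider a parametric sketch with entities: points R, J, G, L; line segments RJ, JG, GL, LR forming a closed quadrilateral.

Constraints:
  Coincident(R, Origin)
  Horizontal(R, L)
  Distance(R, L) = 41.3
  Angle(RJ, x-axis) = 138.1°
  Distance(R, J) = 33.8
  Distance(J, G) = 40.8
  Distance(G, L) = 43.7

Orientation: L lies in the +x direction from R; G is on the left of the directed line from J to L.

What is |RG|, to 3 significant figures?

36.9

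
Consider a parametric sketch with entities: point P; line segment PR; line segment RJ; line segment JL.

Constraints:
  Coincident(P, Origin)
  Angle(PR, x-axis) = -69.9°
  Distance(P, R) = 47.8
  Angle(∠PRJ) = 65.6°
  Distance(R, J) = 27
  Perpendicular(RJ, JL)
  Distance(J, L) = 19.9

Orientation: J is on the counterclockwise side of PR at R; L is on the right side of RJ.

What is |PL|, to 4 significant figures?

63.84

P is at the origin; PR runs at -69.9° with length 47.8, so R = 47.8·(cos -69.9°, sin -69.9°) = (16.43, -44.89). ∠PRJ = 65.6°, so RJ runs at -69.9° + (180° − 65.6°) = 44.50° from the x-axis; with |RJ| = 27.0, J = R + 27.0·(cos 44.50°, sin 44.50°) = (35.68, -25.96). RJ ⟂ JL; with |JL| = 19.9 on the right of RJ, L = J + 19.9·(0.7009, -0.7133) = (49.63, -40.16). Then |PL| = |L − P| = 63.84.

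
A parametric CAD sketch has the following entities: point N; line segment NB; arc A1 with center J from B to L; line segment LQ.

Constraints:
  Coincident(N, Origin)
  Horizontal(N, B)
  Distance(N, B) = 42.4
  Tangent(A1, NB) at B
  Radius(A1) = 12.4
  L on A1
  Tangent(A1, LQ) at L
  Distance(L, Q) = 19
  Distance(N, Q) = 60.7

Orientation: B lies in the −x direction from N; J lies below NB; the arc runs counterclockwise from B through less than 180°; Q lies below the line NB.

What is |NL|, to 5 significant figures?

56.549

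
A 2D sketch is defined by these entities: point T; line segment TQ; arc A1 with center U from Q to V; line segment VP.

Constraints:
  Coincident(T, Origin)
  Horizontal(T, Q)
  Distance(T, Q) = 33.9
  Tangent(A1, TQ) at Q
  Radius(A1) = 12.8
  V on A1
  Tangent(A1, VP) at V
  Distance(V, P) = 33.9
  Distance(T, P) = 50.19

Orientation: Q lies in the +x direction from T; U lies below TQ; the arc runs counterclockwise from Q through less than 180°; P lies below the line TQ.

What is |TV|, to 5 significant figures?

24.422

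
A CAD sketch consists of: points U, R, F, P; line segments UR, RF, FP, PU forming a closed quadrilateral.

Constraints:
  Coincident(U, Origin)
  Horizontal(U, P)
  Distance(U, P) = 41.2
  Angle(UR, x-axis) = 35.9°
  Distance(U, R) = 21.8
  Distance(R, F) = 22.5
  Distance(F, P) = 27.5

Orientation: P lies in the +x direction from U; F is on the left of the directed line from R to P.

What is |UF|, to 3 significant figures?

44.3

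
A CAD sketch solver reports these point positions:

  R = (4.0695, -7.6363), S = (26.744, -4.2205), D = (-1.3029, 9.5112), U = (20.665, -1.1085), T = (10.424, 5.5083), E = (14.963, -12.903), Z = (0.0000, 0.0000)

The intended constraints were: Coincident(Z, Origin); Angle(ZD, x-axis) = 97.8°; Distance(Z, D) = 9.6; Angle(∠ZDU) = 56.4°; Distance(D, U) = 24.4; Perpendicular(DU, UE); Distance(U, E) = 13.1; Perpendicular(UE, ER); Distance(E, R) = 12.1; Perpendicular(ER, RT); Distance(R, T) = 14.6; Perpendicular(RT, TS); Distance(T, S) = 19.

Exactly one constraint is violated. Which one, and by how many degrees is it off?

Perpendicular(RT, TS) — off by 5.00°.

Z = (0.00, 0.00) ✓; ZD at 97.80° ✓; |ZD| = 9.600 ✓; ∠ZDU = 56.40° ✓; |DU| = 24.40 ✓; ∠(DU, UE) = 90.00° ✓; |UE| = 13.10 ✓; ∠(UE, ER) = 90.00° ✓; |ER| = 12.10 ✓; ∠(ER, RT) = 90.00° ✓; |RT| = 14.60 ✓; ∠(RT, TS) = 95.00° ✗; |TS| = 19.00 ✓.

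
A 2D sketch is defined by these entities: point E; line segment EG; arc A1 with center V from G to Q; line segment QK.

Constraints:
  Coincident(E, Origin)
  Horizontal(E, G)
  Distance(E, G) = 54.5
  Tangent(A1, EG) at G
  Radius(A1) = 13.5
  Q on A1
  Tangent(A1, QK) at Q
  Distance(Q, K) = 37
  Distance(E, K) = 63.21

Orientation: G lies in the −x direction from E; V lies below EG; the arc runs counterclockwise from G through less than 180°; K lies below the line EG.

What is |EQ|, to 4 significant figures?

68.24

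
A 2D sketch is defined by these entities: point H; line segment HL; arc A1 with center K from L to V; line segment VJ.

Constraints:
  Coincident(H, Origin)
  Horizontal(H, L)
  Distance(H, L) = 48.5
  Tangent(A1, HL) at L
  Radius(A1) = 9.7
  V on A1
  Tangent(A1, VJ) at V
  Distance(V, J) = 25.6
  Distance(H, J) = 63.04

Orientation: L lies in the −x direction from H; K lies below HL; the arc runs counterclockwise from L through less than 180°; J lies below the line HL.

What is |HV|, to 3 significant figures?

59.1

H is at the origin; H and L share the same y with |HL| = 48.5 and L on the −x side, so L = (-48.5, 0.00). A1 meets HL tangentially, so KL is at right angles to HL, so K = L + (0, -9.7) = (-48.5, -9.70). Since KV ⟂ VJ (tangency), |KJ| = √(9.7² + 25.6²) = 27.4 regardless of where V sits on A1. So J lies on both circle(H, 63.04) and circle(K, 27.4); the below-HL intersection is J = (-51.1, -37.0). V is the foot of the tangent from J: V = (-57.9, -12.3).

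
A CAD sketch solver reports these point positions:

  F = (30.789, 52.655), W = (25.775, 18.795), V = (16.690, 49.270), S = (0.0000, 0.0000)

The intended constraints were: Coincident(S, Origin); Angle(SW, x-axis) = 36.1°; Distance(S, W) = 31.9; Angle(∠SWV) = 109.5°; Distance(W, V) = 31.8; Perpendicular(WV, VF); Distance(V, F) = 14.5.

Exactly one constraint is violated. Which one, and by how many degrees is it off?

Perpendicular(WV, VF) — off by 3.10°.

S = (0.00, 0.00) ✓; SW at 36.10° ✓; |SW| = 31.90 ✓; ∠SWV = 109.5° ✓; |WV| = 31.80 ✓; ∠(WV, VF) = 93.10° ✗; |VF| = 14.50 ✓.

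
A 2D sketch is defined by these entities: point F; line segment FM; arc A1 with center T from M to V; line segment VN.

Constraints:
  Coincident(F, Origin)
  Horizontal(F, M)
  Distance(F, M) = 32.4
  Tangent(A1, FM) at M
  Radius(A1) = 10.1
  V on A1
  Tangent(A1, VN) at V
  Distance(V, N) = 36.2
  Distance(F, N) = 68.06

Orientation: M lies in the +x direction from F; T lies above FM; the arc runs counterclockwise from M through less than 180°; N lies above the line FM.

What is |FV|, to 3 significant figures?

42.3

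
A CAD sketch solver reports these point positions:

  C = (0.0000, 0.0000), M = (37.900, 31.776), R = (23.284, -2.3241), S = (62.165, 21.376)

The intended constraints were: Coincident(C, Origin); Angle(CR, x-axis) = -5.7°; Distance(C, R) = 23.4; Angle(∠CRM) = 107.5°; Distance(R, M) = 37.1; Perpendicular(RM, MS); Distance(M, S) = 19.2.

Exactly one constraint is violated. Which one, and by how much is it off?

Distance(M, S) = 19.2 — off by 7.20.

C = (0.00, 0.00) ✓; CR at -5.700° ✓; |CR| = 23.40 ✓; ∠CRM = 107.5° ✓; |RM| = 37.10 ✓; ∠(RM, MS) = 90.00° ✓; |MS| = 26.40 ✗.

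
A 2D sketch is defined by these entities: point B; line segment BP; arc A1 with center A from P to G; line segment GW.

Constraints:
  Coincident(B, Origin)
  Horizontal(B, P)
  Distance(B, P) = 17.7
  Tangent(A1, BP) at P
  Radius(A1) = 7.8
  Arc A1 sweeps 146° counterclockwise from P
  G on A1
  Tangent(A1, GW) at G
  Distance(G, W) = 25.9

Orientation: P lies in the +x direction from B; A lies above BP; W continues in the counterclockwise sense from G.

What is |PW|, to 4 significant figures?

33.46

On A1, P sits at bearing -90° from A; a 146° counterclockwise sweep puts G at bearing 56°, so G = A + 7.8·(cos 56°, sin 56°) = (22.06, 14.27). A1 meets GW tangentially, so AG is at right angles to GW, so GW runs along (−sin 56°, cos 56°); with |GW| = 25.9, W = (0.5896, 28.75). Then |PW| = |W − P| = 33.46.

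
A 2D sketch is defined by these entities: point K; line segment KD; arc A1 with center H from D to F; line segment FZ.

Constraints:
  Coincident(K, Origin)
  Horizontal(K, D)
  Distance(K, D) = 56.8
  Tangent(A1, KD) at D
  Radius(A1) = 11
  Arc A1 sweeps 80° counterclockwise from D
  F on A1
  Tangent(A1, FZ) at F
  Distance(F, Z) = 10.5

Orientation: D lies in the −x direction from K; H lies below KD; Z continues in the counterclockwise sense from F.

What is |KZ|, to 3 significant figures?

72.1

K is at the origin; KD is horizontal with |KD| = 56.8 and D on the −x side, so D = (-56.8, 0.00). The tangent condition forces HD to be normal to KD, so H = D + (0, -11) = (-56.8, -11.0). On A1, D sits at bearing 90° from H; an 80° counterclockwise sweep puts F at bearing 170°, so F = H + 11.0·(cos 170°, sin 170°) = (-67.6, -9.09). Since A1 is tangent to FZ there, HF ⟂ FZ, so FZ runs along (−sin 170°, cos 170°); with |FZ| = 10.5, Z = (-69.5, -19.4). Then |KZ| = |Z − K| = 72.1.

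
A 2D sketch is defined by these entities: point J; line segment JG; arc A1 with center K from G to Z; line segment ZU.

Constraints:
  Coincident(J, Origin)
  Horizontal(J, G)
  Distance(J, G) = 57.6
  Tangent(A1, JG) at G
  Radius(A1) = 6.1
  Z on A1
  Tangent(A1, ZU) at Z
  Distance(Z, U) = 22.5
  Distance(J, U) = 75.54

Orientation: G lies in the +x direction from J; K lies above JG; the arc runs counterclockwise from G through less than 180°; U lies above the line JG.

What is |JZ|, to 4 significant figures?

63.42

J is at the origin; JG is horizontal with |JG| = 57.6 and G on the +x side, so G = (57.60, 0.000). A1 meets JG tangentially, so KG is at right angles to JG, so K = G + (0, 6.1) = (57.60, 6.100). Since KZ ⟂ ZU (tangency), |KU| = √(6.1² + 22.5²) = 23.31 regardless of where Z sits on A1. So U lies on both circle(J, 75.54) and circle(K, 23.31); the above-JG intersection is U = (71.30, 24.97). Z is the foot of the tangent from U: Z = (63.30, 3.933).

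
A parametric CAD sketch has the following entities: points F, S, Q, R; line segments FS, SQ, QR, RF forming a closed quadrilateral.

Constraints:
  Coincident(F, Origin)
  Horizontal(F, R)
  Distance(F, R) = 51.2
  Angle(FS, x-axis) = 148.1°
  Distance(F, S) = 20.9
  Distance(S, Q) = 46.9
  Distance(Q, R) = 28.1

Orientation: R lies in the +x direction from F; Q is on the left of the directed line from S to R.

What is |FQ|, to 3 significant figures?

33.4

F is at the origin; FR is horizontal with |FR| = 51.2 and R in +x, so R = (51.2, 0). FS runs at 148.1° with |FS| = 20.9, so S = (-17.7, 11.0). Q is determined by |SQ| = 46.9 and |QR| = 28.1 together: it lies at the intersection of circle(S, 46.9) and circle(R, 28.1). With |SR| = 69.8, the foot of the radical line on SR is 45.0 from S and the perpendicular offset is √(46.9² − 45.0²) = 13.2. Taking the left-of-SR solution: Q = (28.8, 16.9).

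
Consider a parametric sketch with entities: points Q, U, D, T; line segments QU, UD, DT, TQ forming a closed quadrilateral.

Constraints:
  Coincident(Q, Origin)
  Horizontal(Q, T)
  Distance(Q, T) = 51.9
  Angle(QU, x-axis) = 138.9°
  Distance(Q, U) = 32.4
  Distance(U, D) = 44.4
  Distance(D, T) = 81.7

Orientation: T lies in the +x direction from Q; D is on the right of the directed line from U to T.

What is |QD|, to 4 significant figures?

35.11

Q is at the origin; Q and T share the same y with |QT| = 51.9 and T in +x, so T = (51.9, 0). QU runs at 138.9° with |QU| = 32.4, so U = (-24.42, 21.30). D is determined by |UD| = 44.4 and |DT| = 81.7 together: it lies at the intersection of circle(U, 44.4) and circle(T, 81.7). With |UT| = 79.23, the foot of the radical line on UT is 9.934 from U and the perpendicular offset is √(44.4² − 9.934²) = 43.27. Taking the right-of-UT solution: D = (-26.48, -23.05).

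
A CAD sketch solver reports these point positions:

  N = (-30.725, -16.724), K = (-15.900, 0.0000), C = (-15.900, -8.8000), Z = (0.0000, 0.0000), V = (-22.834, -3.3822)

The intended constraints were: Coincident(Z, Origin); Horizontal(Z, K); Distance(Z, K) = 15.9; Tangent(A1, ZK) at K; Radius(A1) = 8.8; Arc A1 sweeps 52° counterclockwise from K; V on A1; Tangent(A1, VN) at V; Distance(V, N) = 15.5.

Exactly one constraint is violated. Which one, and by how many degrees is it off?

Tangent(A1, VN) at V — off by 7.40°.

Z = (0.00, 0.00) ✓; Z.y = 0.00, K.y = 0.00 ✓; |ZK| = 15.90 ✓; ∠(CK, KZ) = 90.00° ✓; |CK| = 8.800 ✓; bearing(C→V) − bearing(C→K) = 52.00° ✓; |CV| = 8.800 ✓; ∠(CV, VN) = 82.60° ✗; |VN| = 15.50 ✓.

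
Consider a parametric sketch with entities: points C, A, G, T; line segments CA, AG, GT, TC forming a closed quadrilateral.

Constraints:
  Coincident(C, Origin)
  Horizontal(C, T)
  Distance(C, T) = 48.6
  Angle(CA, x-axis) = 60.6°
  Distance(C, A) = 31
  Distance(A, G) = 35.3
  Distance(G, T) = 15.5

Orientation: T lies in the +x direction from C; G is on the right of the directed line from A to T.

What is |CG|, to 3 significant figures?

33.6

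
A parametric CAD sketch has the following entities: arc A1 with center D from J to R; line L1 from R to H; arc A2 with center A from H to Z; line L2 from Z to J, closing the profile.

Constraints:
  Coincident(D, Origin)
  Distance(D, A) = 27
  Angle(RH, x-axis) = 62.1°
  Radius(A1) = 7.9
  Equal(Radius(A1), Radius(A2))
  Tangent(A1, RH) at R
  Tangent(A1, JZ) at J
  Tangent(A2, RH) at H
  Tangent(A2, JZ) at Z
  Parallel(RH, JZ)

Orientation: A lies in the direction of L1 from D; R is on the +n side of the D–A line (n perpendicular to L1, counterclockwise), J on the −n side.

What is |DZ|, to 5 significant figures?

28.132

The slot axis is L1's direction at 62.1°, so u = (cos 62.1°, sin 62.1°) = (0.46793, 0.88377) and n = (−sin 62.1°, cos 62.1°) = (-0.88377, 0.46793). D is at the origin and A lies 27.0 along u from D, so A = 27.0·u = (12.634, 23.862). Tangency of A1 to both parallel lines with radius 7.9 puts R and J at D ± 7.9·n: R = (-6.9817, 3.6966), J = (6.9817, -3.6966). Equal radii place H and Z the same way about A: H = A + 7.9·n = (5.6524, 27.558), Z = A − 7.9·n = (19.616, 20.165). Then |DZ| = |Z − D| = 28.132.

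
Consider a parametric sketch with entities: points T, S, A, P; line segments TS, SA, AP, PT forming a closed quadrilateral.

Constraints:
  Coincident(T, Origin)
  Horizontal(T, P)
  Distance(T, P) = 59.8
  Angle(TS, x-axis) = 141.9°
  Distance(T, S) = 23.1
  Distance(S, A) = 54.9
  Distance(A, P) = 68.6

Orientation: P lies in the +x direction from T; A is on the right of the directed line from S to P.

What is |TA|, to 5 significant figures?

36.883

T is at the origin; TP is horizontal with |TP| = 59.8 and P in +x, so P = (59.8, 0). TS runs at 141.9° with |TS| = 23.1, so S = (-18.178, 14.254). A is determined by |SA| = 54.9 and |AP| = 68.6 together: it lies at the intersection of circle(S, 54.9) and circle(P, 68.6). With |SP| = 79.270, the foot of the radical line on SP is 28.963 from S and the perpendicular offset is √(54.9² − 28.963²) = 46.639. Taking the right-of-SP solution: A = (1.9267, -36.833).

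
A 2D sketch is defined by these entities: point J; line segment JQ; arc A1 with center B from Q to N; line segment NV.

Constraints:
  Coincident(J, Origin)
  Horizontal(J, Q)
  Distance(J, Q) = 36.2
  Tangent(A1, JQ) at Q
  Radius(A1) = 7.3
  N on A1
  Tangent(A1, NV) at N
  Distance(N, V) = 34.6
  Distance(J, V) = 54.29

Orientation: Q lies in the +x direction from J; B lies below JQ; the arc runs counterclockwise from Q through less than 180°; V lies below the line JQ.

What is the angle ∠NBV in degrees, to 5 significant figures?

78.086°

Checks: |BN| = 7.300 ✓; ∠(BN, NV) = 90.00° ✓; |NV| = 34.60 ✓; |JV| = 54.29 ✓.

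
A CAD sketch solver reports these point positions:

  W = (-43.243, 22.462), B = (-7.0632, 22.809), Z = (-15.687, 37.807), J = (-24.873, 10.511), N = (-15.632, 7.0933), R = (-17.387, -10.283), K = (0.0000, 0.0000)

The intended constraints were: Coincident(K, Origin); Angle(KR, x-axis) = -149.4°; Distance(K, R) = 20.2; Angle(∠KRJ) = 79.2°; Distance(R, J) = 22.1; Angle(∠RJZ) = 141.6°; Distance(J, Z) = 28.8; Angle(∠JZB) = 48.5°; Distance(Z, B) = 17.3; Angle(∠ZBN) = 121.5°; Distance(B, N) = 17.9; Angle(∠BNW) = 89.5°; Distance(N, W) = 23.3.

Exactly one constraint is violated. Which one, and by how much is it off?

Distance(N, W) = 23.3 — off by 8.30.

K = (0.00, 0.00) ✓; KR at -149.4° ✓; |KR| = 20.20 ✓; ∠KRJ = 79.20° ✓; |RJ| = 22.10 ✓; ∠RJZ = 141.6° ✓; |JZ| = 28.80 ✓; ∠JZB = 48.50° ✓; |ZB| = 17.30 ✓; ∠ZBN = 121.5° ✓; |BN| = 17.90 ✓; ∠BNW = 89.50° ✓; |NW| = 31.60 ✗.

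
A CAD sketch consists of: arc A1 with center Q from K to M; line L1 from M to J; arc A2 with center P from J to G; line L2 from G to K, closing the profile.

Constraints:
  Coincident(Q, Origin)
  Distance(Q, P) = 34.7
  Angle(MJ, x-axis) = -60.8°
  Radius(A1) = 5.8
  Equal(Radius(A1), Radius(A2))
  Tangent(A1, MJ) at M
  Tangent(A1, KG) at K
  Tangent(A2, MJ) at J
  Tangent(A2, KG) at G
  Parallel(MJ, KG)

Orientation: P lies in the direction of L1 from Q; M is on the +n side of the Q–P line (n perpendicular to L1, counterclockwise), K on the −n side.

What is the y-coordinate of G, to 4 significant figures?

-33.12

The slot axis is L1's direction at -60.8°, so u = (cos -60.8°, sin -60.8°) = (0.4879, -0.8729) and n = (−sin -60.8°, cos -60.8°) = (0.8729, 0.4879). Q is at the origin and P lies 34.7 along u from Q, so P = 34.7·u = (16.93, -30.29). Tangency of A1 to both parallel lines with radius 5.8 puts M and K at Q ± 5.8·n: M = (5.063, 2.830), K = (-5.063, -2.830). Equal radii place J and G the same way about P: J = P + 5.8·n = (21.99, -27.46), G = P − 5.8·n = (11.87, -33.12). So G.y = -33.12.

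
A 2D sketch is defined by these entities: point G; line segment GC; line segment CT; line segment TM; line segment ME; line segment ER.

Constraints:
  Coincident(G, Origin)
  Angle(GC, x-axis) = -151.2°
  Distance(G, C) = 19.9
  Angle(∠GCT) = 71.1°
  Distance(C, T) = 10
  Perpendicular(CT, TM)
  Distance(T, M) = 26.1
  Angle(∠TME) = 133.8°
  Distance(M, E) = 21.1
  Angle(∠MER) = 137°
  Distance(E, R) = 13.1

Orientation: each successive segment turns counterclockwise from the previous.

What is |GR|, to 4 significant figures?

33.17

∠TME = 133.8° gives ME at 93.90° from the x-axis; with |ME| = 21.1, E = (6.088, 24.04). ∠MER = 137.0° gives ER at 136.9° from the x-axis; with |ER| = 13.1, R = (-3.477, 32.99). Then |GR| = |R − G| = 33.17.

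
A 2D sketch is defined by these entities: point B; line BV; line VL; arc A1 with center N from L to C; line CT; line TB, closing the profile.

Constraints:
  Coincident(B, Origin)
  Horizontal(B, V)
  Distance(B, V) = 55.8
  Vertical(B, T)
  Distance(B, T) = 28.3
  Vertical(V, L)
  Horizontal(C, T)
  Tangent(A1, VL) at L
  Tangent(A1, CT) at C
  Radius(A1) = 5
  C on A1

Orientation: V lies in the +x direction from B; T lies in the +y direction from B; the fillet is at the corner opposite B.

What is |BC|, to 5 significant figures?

58.151

The virtual corner opposite B is at (55.800, 28.300). Since A1 is tangent to VL there, NL ⟂ VL and the tangent condition forces NC to be normal to CT, with radius 5.0, so the center N sits 5.0 in from both sides at N = (50.800, 23.300). That places the tangent points at L = (55.800, 23.300) on VL and C = (50.800, 28.300) on CT. Then |BC| = |C − B| = 58.151.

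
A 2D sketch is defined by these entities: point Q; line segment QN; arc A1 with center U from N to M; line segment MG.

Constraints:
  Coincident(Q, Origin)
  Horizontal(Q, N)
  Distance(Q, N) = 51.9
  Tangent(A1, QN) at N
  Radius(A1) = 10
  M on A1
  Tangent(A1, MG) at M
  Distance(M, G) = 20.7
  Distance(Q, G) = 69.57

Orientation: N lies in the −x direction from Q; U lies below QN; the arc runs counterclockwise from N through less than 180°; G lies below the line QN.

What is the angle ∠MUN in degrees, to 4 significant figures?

88.04°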